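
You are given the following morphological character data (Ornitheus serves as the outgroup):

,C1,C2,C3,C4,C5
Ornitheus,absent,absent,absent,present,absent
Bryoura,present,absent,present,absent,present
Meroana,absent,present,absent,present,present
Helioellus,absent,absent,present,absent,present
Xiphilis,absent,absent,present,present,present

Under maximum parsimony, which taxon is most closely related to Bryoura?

Helioellus

Character polarity is set by the outgroup: the derived state is whichever differs from the outgroup's state, so for C4 the derived state is 'absent', and for the remaining characters it is 'present'.
C1 (derived state 'present') is unique to Bryoura (autapomorphy; uninformative for grouping).
C2 (derived state 'present') is unique to Meroana (autapomorphy; uninformative for grouping).
Only Bryoura, Helioellus, and Xiphilis show the derived state 'present' for C3, supporting them as a clade.
C4: derived state 'absent' in Bryoura and Helioellus only — synapomorphy for {Bryoura, Helioellus}.
C5 (derived state 'present') is shared by all ingroup taxa — unites the whole ingroup.
Most parsimonious ingroup topology: (((Bryoura,Helioellus),Xiphilis),Meroana).
Bryoura and Helioellus form a cherry on this tree, so they are sister taxa.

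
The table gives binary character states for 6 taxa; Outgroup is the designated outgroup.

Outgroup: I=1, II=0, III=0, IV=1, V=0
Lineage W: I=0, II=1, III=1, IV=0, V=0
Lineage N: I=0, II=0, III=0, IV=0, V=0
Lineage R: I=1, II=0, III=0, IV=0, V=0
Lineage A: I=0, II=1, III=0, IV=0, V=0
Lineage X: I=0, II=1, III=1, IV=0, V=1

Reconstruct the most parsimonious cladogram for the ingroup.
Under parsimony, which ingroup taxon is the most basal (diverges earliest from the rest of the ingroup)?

Character polarity is set by the outgroup: the derived state is whichever differs from the outgroup's state, so for I, IV the derived state is '0', and for the remaining characters it is '1'.
Only Lineage A, Lineage N, Lineage W, and Lineage X show the derived state '0' for I, supporting them as a clade.
II (derived state '1') is shared by Lineage A, Lineage W, and Lineage X — a synapomorphy uniting that clade.
Only Lineage W and Lineage X show the derived state '1' for III, supporting them as a clade.
IV (derived state '0') is shared by all ingroup taxa — unites the whole ingroup.
V: derived state '1' in Lineage X only — an autapomorphy, so it tells us nothing about relationships among taxa.
Most parsimonious ingroup topology: ((((Lineage W,Lineage X),Lineage A),Lineage N),Lineage R).
Lineage R is sister to the clade containing all other ingroup taxa, so it is the earliest-diverging (most basal) ingroup lineage.

Lineage R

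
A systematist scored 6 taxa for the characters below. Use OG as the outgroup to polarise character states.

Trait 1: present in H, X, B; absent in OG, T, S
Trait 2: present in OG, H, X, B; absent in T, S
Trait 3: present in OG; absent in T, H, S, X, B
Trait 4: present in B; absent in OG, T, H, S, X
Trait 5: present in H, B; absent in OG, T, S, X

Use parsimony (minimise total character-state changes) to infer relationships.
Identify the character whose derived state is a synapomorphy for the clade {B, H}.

Trait 5

Character polarity is set by the outgroup: the derived state is whichever differs from the outgroup's state, so for Trait 2, Trait 3 the derived state is 'absent', and for the remaining characters it is 'present'.
Trait 1 (derived state 'present') is shared by B, H, and X — a synapomorphy uniting that clade.
Only S and T show the derived state 'absent' for Trait 2, supporting them as a clade.
All ingroup taxa share the derived state 'absent' for Trait 3; it defines the ingroup but does not resolve relationships within it.
Trait 4: derived state 'present' in B only — an autapomorphy, so it tells us nothing about relationships among taxa.
Only B and H show the derived state 'present' for Trait 5, supporting them as a clade.
Most parsimonious ingroup topology: ((T,S),((H,B),X)).
The clade {B, H} is supported by Trait 5: its derived state 'present' occurs in exactly those taxa and in no other taxon (including the outgroup).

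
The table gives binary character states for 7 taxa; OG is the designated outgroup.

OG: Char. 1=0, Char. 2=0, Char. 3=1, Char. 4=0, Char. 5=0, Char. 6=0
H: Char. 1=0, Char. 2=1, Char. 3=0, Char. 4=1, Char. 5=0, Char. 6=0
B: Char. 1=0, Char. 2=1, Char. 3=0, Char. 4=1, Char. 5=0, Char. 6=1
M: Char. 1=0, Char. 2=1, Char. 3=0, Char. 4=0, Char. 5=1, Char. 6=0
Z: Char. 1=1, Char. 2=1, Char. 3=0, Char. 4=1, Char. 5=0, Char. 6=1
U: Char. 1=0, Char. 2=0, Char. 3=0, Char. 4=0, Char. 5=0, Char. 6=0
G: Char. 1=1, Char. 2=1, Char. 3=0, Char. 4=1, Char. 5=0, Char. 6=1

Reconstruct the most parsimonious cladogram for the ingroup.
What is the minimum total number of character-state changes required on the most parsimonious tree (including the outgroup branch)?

6

Character polarity is set by the outgroup: the derived state is whichever differs from the outgroup's state, so for Char. 3 the derived state is '0', and for the remaining characters it is '1'.
Char. 1: derived state '1' in G and Z only — synapomorphy for {G, Z}.
Char. 2: derived state '1' in B, G, H, M, and Z only — synapomorphy for {B, G, H, M, Z}.
Char. 3 (derived state '0') is shared by all ingroup taxa — unites the whole ingroup.
Char. 4: derived state '1' in B, G, H, and Z only — synapomorphy for {B, G, H, Z}.
Char. 5: derived state '1' in M only — an autapomorphy, so it tells us nothing about relationships among taxa.
Char. 6 (derived state '1') is shared by B, G, and Z — a synapomorphy uniting that clade.
Most parsimonious ingroup topology: (((H,(B,(Z,G))),M),U).
Changes per character on this tree: Char. 1: 1; Char. 2: 1; Char. 3: 1; Char. 4: 1; Char. 5: 1; Char. 6: 1.
Total = 6.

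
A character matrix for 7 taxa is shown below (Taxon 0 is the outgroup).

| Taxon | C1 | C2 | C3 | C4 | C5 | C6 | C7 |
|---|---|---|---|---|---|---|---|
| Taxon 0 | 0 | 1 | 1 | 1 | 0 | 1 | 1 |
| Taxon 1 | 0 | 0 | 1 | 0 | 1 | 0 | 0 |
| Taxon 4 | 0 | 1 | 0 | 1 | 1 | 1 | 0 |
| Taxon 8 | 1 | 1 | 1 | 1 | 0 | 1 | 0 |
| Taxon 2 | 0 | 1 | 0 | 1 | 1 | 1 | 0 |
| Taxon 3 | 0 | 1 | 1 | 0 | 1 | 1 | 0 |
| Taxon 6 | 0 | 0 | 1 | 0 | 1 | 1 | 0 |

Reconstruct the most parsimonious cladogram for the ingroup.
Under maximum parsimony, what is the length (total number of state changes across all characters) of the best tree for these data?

Character polarity is set by the outgroup: the derived state is whichever differs from the outgroup's state, so for C2, C3, C4, C6, C7 the derived state is '0', and for the remaining characters it is '1'.
C1 (derived state '1') is unique to Taxon 8 (autapomorphy; uninformative for grouping).
C2: derived state '0' in Taxon 1 and Taxon 6 only — synapomorphy for {Taxon 1, Taxon 6}.
C3 (derived state '0') is shared by Taxon 2 and Taxon 4 — a synapomorphy uniting that clade.
C4 (derived state '0') is shared by Taxon 1, Taxon 3, and Taxon 6 — a synapomorphy uniting that clade.
C5 (derived state '1') is shared by Taxon 1, Taxon 2, Taxon 3, Taxon 4, and Taxon 6 — a synapomorphy uniting that clade.
C6 (derived state '0') is unique to Taxon 1 (autapomorphy; uninformative for grouping).
C7 (derived state '0') is shared by all ingroup taxa — unites the whole ingroup.
Most parsimonious ingroup topology: ((((Taxon 1,Taxon 6),Taxon 3),(Taxon 4,Taxon 2)),Taxon 8).
Changes per character on this tree: C1: 1; C2: 1; C3: 1; C4: 1; C5: 1; C6: 1; C7: 1.
Total = 7.

7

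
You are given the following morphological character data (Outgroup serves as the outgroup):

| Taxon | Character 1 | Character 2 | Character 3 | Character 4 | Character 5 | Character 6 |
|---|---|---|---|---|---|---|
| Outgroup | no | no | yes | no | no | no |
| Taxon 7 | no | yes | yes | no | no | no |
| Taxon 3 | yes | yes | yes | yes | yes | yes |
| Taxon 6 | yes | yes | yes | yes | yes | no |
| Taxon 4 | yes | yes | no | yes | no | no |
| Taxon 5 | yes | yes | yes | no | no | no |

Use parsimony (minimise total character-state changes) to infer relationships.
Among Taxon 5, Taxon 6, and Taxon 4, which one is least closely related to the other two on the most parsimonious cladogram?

Character polarity is set by the outgroup: the derived state is whichever differs from the outgroup's state, so for Character 3 the derived state is 'no', and for the remaining characters it is 'yes'.
Character 1: derived state 'yes' in Taxon 3, Taxon 4, Taxon 5, and Taxon 6 only — synapomorphy for {Taxon 3, Taxon 4, Taxon 5, Taxon 6}.
Character 2 (derived state 'yes') is shared by all ingroup taxa — unites the whole ingroup.
Character 3 (derived state 'no') is unique to Taxon 4 (autapomorphy; uninformative for grouping).
Character 4 (derived state 'yes') is shared by Taxon 3, Taxon 4, and Taxon 6 — a synapomorphy uniting that clade.
Character 5 (derived state 'yes') is shared by Taxon 3 and Taxon 6 — a synapomorphy uniting that clade.
Character 6: derived state 'yes' in Taxon 3 only — an autapomorphy, so it tells us nothing about relationships among taxa.
Most parsimonious ingroup topology: (Taxon 7,(((Taxon 3,Taxon 6),Taxon 4),Taxon 5)).
Taxon 4 and Taxon 6 share a more recent common ancestor with each other than either does with Taxon 5, so Taxon 5 is the least closely related of the three.

Taxon 5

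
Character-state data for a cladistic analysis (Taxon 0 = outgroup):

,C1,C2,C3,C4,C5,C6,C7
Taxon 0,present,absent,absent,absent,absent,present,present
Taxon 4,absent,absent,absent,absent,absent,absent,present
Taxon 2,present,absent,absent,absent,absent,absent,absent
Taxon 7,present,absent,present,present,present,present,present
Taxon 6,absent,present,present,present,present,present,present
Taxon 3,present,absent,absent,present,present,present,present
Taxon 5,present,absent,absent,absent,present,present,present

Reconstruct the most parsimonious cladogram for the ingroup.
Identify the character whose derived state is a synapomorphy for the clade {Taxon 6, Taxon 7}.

C3

Character polarity is set by the outgroup: the derived state is whichever differs from the outgroup's state, so for C1, C6, C7 the derived state is 'absent', and for the remaining characters it is 'present'.
C1 groups Taxon 4 and Taxon 6, which is incompatible with the clades supported by the remaining characters; treating it as convergent (homoplasy) costs fewer steps than any alternative tree.
C2: derived state 'present' in Taxon 6 only — an autapomorphy, so it tells us nothing about relationships among taxa.
Only Taxon 6 and Taxon 7 show the derived state 'present' for C3, supporting them as a clade.
C4 (derived state 'present') is shared by Taxon 3, Taxon 6, and Taxon 7 — a synapomorphy uniting that clade.
Only Taxon 3, Taxon 5, Taxon 6, and Taxon 7 show the derived state 'present' for C5, supporting them as a clade.
C6: derived state 'absent' in Taxon 2 and Taxon 4 only — synapomorphy for {Taxon 2, Taxon 4}.
C7 (derived state 'absent') is unique to Taxon 2 (autapomorphy; uninformative for grouping).
Most parsimonious ingroup topology: ((Taxon 4,Taxon 2),(((Taxon 7,Taxon 6),Taxon 3),Taxon 5)).
The clade {Taxon 6, Taxon 7} is supported by C3: its derived state 'present' occurs in exactly those taxa and in no other taxon (including the outgroup).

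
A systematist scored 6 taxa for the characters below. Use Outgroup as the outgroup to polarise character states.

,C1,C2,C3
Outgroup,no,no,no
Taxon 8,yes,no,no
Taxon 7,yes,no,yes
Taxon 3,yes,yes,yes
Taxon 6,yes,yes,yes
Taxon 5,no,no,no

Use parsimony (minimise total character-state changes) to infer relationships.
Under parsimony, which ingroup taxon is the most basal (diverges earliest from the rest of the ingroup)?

The outgroup has state 'no' for every character, so 'yes' is the derived state throughout.
C1: derived state 'yes' in Taxon 3, Taxon 6, Taxon 7, and Taxon 8 only — synapomorphy for {Taxon 3, Taxon 6, Taxon 7, Taxon 8}.
Only Taxon 3 and Taxon 6 show the derived state 'yes' for C2, supporting them as a clade.
C3 (derived state 'yes') is shared by Taxon 3, Taxon 6, and Taxon 7 — a synapomorphy uniting that clade.
Most parsimonious ingroup topology: ((Taxon 8,(Taxon 7,(Taxon 3,Taxon 6))),Taxon 5).
Taxon 5 is sister to the clade containing all other ingroup taxa, so it is the earliest-diverging (most basal) ingroup lineage.

Taxon 5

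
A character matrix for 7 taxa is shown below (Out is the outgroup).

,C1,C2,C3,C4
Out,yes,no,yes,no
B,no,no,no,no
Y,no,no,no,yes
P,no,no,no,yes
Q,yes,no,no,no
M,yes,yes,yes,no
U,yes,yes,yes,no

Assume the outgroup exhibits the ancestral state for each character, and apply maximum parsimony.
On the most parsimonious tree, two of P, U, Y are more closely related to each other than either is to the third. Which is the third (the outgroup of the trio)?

U

Character polarity is set by the outgroup: the derived state is whichever differs from the outgroup's state, so for C1, C3 the derived state is 'no', and for the remaining characters it is 'yes'.
C1 (derived state 'no') is shared by B, P, and Y — a synapomorphy uniting that clade.
C2: derived state 'yes' in M and U only — synapomorphy for {M, U}.
C3 (derived state 'no') is shared by B, P, Q, and Y — a synapomorphy uniting that clade.
C4 (derived state 'yes') is shared by P and Y — a synapomorphy uniting that clade.
Most parsimonious ingroup topology: (((B,(Y,P)),Q),(M,U)).
Y and P share a more recent common ancestor with each other than either does with U, so U is the least closely related of the three.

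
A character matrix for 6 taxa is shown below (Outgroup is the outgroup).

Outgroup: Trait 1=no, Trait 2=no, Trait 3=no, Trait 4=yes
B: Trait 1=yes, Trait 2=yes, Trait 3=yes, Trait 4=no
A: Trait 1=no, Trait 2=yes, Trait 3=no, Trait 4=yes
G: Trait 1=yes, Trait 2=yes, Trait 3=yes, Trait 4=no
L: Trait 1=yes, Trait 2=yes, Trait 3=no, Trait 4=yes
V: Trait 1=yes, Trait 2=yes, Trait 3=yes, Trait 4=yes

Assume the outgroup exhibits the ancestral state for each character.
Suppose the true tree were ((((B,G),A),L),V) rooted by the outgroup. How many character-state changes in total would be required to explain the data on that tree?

Map each character onto ((((B,G),A),L),V) (rooted by Outgroup) and count the minimum state changes it requires (Fitch parsimony):
Trait 1: 2; Trait 2: 1; Trait 3: 2; Trait 4: 1.
Total tree length = 6.

6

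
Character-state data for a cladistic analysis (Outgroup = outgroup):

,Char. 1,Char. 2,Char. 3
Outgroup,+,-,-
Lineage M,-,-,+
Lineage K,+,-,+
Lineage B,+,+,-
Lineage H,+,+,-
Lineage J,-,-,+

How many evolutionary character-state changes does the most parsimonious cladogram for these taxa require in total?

3

Character polarity is set by the outgroup: the derived state is whichever differs from the outgroup's state, so for Char. 1 the derived state is '-', and for the remaining characters it is '+'.
Char. 1: derived state '-' in Lineage J and Lineage M only — synapomorphy for {Lineage J, Lineage M}.
Char. 2 (derived state '+') is shared by Lineage B and Lineage H — a synapomorphy uniting that clade.
Only Lineage J, Lineage K, and Lineage M show the derived state '+' for Char. 3, supporting them as a clade.
Most parsimonious ingroup topology: (((Lineage M,Lineage J),Lineage K),(Lineage B,Lineage H)).
Changes per character on this tree: Char. 1: 1; Char. 2: 1; Char. 3: 1.
Total = 3.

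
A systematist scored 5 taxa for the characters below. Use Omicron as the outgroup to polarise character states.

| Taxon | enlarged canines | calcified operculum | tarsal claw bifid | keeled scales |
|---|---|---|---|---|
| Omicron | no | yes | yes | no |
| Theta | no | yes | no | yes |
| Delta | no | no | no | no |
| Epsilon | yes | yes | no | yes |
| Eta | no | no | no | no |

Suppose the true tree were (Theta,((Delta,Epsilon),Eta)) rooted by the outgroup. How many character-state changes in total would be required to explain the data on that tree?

Map each character onto (Theta,((Delta,Epsilon),Eta)) (rooted by Omicron) and count the minimum state changes it requires (Fitch parsimony):
enlarged canines: 1; calcified operculum: 2; tarsal claw bifid: 1; keeled scales: 2.
Total tree length = 6.

6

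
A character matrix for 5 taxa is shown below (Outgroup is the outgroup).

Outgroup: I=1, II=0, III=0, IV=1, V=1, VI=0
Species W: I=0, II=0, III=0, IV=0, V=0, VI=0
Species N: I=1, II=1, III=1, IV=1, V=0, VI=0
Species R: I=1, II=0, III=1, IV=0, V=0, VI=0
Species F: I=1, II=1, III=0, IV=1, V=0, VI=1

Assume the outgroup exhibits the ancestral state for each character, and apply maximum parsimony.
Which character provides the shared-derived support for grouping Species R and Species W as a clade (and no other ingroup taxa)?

IV

Character polarity is set by the outgroup: the derived state is whichever differs from the outgroup's state, so for I, IV, V the derived state is '0', and for the remaining characters it is '1'.
I (derived state '0') is unique to Species W (autapomorphy; uninformative for grouping).
II: derived state '1' in Species F and Species N only — synapomorphy for {Species F, Species N}.
III groups Species N and Species R, which is incompatible with the clades supported by the remaining characters; treating it as convergent (homoplasy) costs fewer steps than any alternative tree.
IV (derived state '0') is shared by Species R and Species W — a synapomorphy uniting that clade.
All ingroup taxa share the derived state '0' for V; it defines the ingroup but does not resolve relationships within it.
VI: derived state '1' in Species F only — an autapomorphy, so it tells us nothing about relationships among taxa.
Most parsimonious ingroup topology: ((Species W,Species R),(Species N,Species F)).
The clade {Species R, Species W} is supported by IV: its derived state '0' occurs in exactly those taxa and in no other taxon (including the outgroup).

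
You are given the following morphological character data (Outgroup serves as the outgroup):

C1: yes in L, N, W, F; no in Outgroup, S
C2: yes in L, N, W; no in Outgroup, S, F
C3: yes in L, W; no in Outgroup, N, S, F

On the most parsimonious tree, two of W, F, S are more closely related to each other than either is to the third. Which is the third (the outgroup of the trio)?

The outgroup has state 'no' for every character, so 'yes' is the derived state throughout.
C1: derived state 'yes' in F, L, N, and W only — synapomorphy for {F, L, N, W}.
C2 (derived state 'yes') is shared by L, N, and W — a synapomorphy uniting that clade.
C3 (derived state 'yes') is shared by L and W — a synapomorphy uniting that clade.
Most parsimonious ingroup topology: ((((L,W),N),F),S).
F and W share a more recent common ancestor with each other than either does with S, so S is the least closely related of the three.

S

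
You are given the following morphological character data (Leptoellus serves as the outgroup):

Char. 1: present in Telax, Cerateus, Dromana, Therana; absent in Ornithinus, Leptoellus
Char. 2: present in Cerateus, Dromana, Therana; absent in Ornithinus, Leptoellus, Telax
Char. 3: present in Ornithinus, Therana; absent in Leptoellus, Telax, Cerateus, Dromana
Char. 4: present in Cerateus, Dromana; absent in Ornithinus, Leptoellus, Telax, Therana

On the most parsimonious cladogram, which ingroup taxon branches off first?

Ornithinus

The outgroup has state 'absent' for every character, so 'present' is the derived state throughout.
Char. 1 (derived state 'present') is shared by Cerateus, Dromana, Telax, and Therana — a synapomorphy uniting that clade.
Char. 2 (derived state 'present') is shared by Cerateus, Dromana, and Therana — a synapomorphy uniting that clade.
Char. 3 (state 'present') occurs in Ornithinus and Therana but conflicts with the nesting implied by the other characters — most parsimoniously interpreted as homoplasy.
Only Cerateus and Dromana show the derived state 'present' for Char. 4, supporting them as a clade.
Most parsimonious ingroup topology: ((Telax,((Cerateus,Dromana),Therana)),Ornithinus).
Ornithinus is sister to the clade containing all other ingroup taxa, so it is the earliest-diverging (most basal) ingroup lineage.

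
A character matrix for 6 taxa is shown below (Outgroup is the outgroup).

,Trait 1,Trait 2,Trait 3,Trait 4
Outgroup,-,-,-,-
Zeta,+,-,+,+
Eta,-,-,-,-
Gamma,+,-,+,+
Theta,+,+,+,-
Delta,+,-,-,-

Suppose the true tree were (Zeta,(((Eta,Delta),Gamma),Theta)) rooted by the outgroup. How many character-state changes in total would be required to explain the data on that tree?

7

Map each character onto (Zeta,(((Eta,Delta),Gamma),Theta)) (rooted by Outgroup) and count the minimum state changes it requires (Fitch parsimony):
Trait 1: 2; Trait 2: 1; Trait 3: 2; Trait 4: 2.
Total tree length = 7.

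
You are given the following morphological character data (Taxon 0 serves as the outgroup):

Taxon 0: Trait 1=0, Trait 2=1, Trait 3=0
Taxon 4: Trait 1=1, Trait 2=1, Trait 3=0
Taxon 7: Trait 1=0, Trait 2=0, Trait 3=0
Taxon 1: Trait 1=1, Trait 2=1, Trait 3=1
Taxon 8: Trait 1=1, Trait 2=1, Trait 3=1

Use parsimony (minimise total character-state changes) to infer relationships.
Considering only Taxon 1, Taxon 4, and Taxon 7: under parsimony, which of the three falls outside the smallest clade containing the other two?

Character polarity is set by the outgroup: the derived state is whichever differs from the outgroup's state, so for Trait 2 the derived state is '0', and for the remaining characters it is '1'.
Only Taxon 1, Taxon 4, and Taxon 8 show the derived state '1' for Trait 1, supporting them as a clade.
Trait 2: derived state '0' in Taxon 7 only — an autapomorphy, so it tells us nothing about relationships among taxa.
Trait 3: derived state '1' in Taxon 1 and Taxon 8 only — synapomorphy for {Taxon 1, Taxon 8}.
Most parsimonious ingroup topology: ((Taxon 4,(Taxon 1,Taxon 8)),Taxon 7).
Taxon 1 and Taxon 4 share a more recent common ancestor with each other than either does with Taxon 7, so Taxon 7 is the least closely related of the three.

Taxon 7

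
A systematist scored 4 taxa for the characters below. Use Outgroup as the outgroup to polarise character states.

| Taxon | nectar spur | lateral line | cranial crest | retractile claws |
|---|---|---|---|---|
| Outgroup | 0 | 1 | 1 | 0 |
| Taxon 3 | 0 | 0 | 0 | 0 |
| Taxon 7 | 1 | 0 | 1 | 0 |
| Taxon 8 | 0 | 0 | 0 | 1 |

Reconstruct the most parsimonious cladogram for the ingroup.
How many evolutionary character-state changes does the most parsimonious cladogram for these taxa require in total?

4

Character polarity is set by the outgroup: the derived state is whichever differs from the outgroup's state, so for lateral line, cranial crest the derived state is '0', and for the remaining characters it is '1'.
nectar spur (derived state '1') is unique to Taxon 7 (autapomorphy; uninformative for grouping).
lateral line (derived state '0') is shared by all ingroup taxa — unites the whole ingroup.
cranial crest: derived state '0' in Taxon 3 and Taxon 8 only — synapomorphy for {Taxon 3, Taxon 8}.
retractile claws: derived state '1' in Taxon 8 only — an autapomorphy, so it tells us nothing about relationships among taxa.
Most parsimonious ingroup topology: ((Taxon 3,Taxon 8),Taxon 7).
Changes per character on this tree: nectar spur: 1; lateral line: 1; cranial crest: 1; retractile claws: 1.
Total = 4.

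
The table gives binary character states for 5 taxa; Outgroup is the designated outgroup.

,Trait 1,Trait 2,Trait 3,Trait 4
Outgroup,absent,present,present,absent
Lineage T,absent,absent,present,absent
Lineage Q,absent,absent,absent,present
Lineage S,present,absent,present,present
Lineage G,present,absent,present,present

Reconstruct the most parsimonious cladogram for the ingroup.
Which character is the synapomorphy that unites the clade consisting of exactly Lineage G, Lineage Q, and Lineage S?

Character polarity is set by the outgroup: the derived state is whichever differs from the outgroup's state, so for Trait 2, Trait 3 the derived state is 'absent', and for the remaining characters it is 'present'.
Trait 1: derived state 'present' in Lineage G and Lineage S only — synapomorphy for {Lineage G, Lineage S}.
Trait 2 (derived state 'absent') is shared by all ingroup taxa — unites the whole ingroup.
Trait 3: derived state 'absent' in Lineage Q only — an autapomorphy, so it tells us nothing about relationships among taxa.
Trait 4 (derived state 'present') is shared by Lineage G, Lineage Q, and Lineage S — a synapomorphy uniting that clade.
Most parsimonious ingroup topology: (Lineage T,(Lineage Q,(Lineage S,Lineage G))).
The clade {Lineage G, Lineage Q, Lineage S} is supported by Trait 4: its derived state 'present' occurs in exactly those taxa and in no other taxon (including the outgroup).

Trait 4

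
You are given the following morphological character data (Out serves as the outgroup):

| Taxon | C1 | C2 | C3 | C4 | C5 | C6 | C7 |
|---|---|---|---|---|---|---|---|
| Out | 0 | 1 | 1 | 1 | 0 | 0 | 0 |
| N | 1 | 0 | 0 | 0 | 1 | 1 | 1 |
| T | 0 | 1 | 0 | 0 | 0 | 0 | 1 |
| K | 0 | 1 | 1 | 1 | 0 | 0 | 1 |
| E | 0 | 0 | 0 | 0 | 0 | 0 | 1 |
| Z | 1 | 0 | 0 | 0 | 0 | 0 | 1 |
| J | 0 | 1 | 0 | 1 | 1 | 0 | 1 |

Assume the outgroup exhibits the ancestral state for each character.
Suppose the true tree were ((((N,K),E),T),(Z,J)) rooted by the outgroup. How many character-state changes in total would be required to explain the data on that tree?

14

Map each character onto ((((N,K),E),T),(Z,J)) (rooted by Out) and count the minimum state changes it requires (Fitch parsimony):
C1: 2; C2: 3; C3: 2; C4: 3; C5: 2; C6: 1; C7: 1.
Total tree length = 14.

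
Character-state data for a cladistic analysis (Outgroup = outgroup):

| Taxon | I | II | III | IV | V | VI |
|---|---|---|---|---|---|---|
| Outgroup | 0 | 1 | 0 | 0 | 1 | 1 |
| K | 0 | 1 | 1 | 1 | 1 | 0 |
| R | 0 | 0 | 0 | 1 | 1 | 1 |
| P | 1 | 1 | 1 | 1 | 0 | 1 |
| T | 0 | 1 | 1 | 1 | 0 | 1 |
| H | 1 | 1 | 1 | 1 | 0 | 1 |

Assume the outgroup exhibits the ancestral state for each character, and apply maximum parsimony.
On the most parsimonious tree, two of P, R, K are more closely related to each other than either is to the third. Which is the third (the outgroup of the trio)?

Character polarity is set by the outgroup: the derived state is whichever differs from the outgroup's state, so for II, V, VI the derived state is '0', and for the remaining characters it is '1'.
I: derived state '1' in H and P only — synapomorphy for {H, P}.
II: derived state '0' in R only — an autapomorphy, so it tells us nothing about relationships among taxa.
Only H, K, P, and T show the derived state '1' for III, supporting them as a clade.
IV (derived state '1') is shared by all ingroup taxa — unites the whole ingroup.
V: derived state '0' in H, P, and T only — synapomorphy for {H, P, T}.
VI: derived state '0' in K only — an autapomorphy, so it tells us nothing about relationships among taxa.
Most parsimonious ingroup topology: ((K,((P,H),T)),R).
K and P share a more recent common ancestor with each other than either does with R, so R is the least closely related of the three.

R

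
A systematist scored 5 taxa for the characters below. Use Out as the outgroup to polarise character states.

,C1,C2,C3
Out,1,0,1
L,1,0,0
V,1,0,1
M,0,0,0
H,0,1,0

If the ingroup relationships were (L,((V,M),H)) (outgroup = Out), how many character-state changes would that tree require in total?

Map each character onto (L,((V,M),H)) (rooted by Out) and count the minimum state changes it requires (Fitch parsimony):
C1: 2; C2: 1; C3: 2.
Total tree length = 5.

5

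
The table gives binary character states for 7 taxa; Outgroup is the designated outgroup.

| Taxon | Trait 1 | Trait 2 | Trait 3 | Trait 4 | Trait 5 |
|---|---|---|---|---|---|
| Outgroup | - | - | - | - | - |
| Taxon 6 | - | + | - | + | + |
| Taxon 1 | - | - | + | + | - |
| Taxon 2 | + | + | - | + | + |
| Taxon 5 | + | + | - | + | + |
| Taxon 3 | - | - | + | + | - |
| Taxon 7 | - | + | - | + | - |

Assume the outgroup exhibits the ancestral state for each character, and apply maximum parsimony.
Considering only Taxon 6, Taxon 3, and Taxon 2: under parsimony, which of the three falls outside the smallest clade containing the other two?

The outgroup has state '-' for every character, so '+' is the derived state throughout.
Trait 1: derived state '+' in Taxon 2 and Taxon 5 only — synapomorphy for {Taxon 2, Taxon 5}.
Trait 2 (derived state '+') is shared by Taxon 2, Taxon 5, Taxon 6, and Taxon 7 — a synapomorphy uniting that clade.
Only Taxon 1 and Taxon 3 show the derived state '+' for Trait 3, supporting them as a clade.
All ingroup taxa share the derived state '+' for Trait 4; it defines the ingroup but does not resolve relationships within it.
Only Taxon 2, Taxon 5, and Taxon 6 show the derived state '+' for Trait 5, supporting them as a clade.
Most parsimonious ingroup topology: (((Taxon 6,(Taxon 2,Taxon 5)),Taxon 7),(Taxon 1,Taxon 3)).
Taxon 6 and Taxon 2 share a more recent common ancestor with each other than either does with Taxon 3, so Taxon 3 is the least closely related of the three.

Taxon 3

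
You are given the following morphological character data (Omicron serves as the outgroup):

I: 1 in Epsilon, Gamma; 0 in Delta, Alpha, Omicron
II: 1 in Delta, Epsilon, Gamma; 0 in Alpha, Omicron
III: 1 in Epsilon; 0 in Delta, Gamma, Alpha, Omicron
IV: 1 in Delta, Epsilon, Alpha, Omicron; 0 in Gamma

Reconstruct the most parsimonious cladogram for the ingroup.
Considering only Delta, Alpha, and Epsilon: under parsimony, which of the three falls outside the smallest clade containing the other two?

Alpha

Character polarity is set by the outgroup: the derived state is whichever differs from the outgroup's state, so for IV the derived state is '0', and for the remaining characters it is '1'.
I (derived state '1') is shared by Epsilon and Gamma — a synapomorphy uniting that clade.
II (derived state '1') is shared by Delta, Epsilon, and Gamma — a synapomorphy uniting that clade.
III (derived state '1') is unique to Epsilon (autapomorphy; uninformative for grouping).
IV (derived state '0') is unique to Gamma (autapomorphy; uninformative for grouping).
Most parsimonious ingroup topology: (((Epsilon,Gamma),Delta),Alpha).
Delta and Epsilon share a more recent common ancestor with each other than either does with Alpha, so Alpha is the least closely related of the three.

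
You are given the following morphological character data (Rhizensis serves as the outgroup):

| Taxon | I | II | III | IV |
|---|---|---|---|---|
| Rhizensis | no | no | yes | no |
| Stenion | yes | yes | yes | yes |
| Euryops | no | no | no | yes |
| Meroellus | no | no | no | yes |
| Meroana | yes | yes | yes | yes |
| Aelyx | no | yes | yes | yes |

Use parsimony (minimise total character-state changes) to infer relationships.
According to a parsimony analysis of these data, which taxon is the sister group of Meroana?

Stenion

Character polarity is set by the outgroup: the derived state is whichever differs from the outgroup's state, so for III the derived state is 'no', and for the remaining characters it is 'yes'.
I: derived state 'yes' in Meroana and Stenion only — synapomorphy for {Meroana, Stenion}.
Only Aelyx, Meroana, and Stenion show the derived state 'yes' for II, supporting them as a clade.
III (derived state 'no') is shared by Euryops and Meroellus — a synapomorphy uniting that clade.
IV (derived state 'yes') is shared by all ingroup taxa — unites the whole ingroup.
Most parsimonious ingroup topology: (((Stenion,Meroana),Aelyx),(Euryops,Meroellus)).
Meroana and Stenion form a cherry on this tree, so they are sister taxa.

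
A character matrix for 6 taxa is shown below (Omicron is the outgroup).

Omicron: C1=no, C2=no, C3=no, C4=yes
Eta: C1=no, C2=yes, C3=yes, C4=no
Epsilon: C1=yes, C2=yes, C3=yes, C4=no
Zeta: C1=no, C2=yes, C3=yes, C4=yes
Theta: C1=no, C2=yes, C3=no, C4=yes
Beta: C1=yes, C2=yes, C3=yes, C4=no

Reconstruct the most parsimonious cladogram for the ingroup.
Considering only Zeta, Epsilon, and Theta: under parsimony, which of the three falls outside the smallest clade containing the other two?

Theta

Character polarity is set by the outgroup: the derived state is whichever differs from the outgroup's state, so for C4 the derived state is 'no', and for the remaining characters it is 'yes'.
C1 (derived state 'yes') is shared by Beta and Epsilon — a synapomorphy uniting that clade.
All ingroup taxa share the derived state 'yes' for C2; it defines the ingroup but does not resolve relationships within it.
C3 (derived state 'yes') is shared by Beta, Epsilon, Eta, and Zeta — a synapomorphy uniting that clade.
Only Beta, Epsilon, and Eta show the derived state 'no' for C4, supporting them as a clade.
Most parsimonious ingroup topology: (((Eta,(Epsilon,Beta)),Zeta),Theta).
Epsilon and Zeta share a more recent common ancestor with each other than either does with Theta, so Theta is the least closely related of the three.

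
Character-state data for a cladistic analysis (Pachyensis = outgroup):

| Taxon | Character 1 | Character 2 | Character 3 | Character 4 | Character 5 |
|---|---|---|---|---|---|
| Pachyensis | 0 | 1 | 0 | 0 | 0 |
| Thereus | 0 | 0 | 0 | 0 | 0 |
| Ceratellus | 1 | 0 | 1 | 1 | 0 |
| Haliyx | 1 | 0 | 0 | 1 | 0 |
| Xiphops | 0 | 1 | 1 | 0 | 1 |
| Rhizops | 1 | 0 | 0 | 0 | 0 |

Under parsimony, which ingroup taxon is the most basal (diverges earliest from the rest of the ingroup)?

Xiphops

Character polarity is set by the outgroup: the derived state is whichever differs from the outgroup's state, so for Character 2 the derived state is '0', and for the remaining characters it is '1'.
Character 1 (derived state '1') is shared by Ceratellus, Haliyx, and Rhizops — a synapomorphy uniting that clade.
Character 2: derived state '0' in Ceratellus, Haliyx, Rhizops, and Thereus only — synapomorphy for {Ceratellus, Haliyx, Rhizops, Thereus}.
Character 3 groups Ceratellus and Xiphops, which is incompatible with the clades supported by the remaining characters; treating it as convergent (homoplasy) costs fewer steps than any alternative tree.
Character 4: derived state '1' in Ceratellus and Haliyx only — synapomorphy for {Ceratellus, Haliyx}.
Character 5: derived state '1' in Xiphops only — an autapomorphy, so it tells us nothing about relationships among taxa.
Most parsimonious ingroup topology: ((Thereus,((Ceratellus,Haliyx),Rhizops)),Xiphops).
Xiphops is sister to the clade containing all other ingroup taxa, so it is the earliest-diverging (most basal) ingroup lineage.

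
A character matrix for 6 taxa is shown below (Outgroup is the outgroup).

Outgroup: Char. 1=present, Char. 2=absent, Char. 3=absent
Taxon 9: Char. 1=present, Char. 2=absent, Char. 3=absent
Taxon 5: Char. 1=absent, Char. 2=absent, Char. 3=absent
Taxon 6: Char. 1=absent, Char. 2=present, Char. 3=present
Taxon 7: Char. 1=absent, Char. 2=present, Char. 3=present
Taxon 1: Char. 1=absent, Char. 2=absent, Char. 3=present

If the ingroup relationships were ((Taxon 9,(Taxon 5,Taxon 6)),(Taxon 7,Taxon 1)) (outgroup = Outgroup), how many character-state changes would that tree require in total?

Map each character onto ((Taxon 9,(Taxon 5,Taxon 6)),(Taxon 7,Taxon 1)) (rooted by Outgroup) and count the minimum state changes it requires (Fitch parsimony):
Char. 1: 2; Char. 2: 2; Char. 3: 2.
Total tree length = 6.

6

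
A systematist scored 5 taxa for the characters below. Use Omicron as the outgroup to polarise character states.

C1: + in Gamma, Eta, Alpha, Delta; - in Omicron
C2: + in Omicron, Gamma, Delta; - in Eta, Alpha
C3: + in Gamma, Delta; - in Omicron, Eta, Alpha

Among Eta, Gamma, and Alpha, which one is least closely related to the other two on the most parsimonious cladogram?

Character polarity is set by the outgroup: the derived state is whichever differs from the outgroup's state, so for C2 the derived state is '-', and for the remaining characters it is '+'.
All ingroup taxa share the derived state '+' for C1; it defines the ingroup but does not resolve relationships within it.
C2: derived state '-' in Alpha and Eta only — synapomorphy for {Alpha, Eta}.
C3 (derived state '+') is shared by Delta and Gamma — a synapomorphy uniting that clade.
Most parsimonious ingroup topology: ((Gamma,Delta),(Eta,Alpha)).
Alpha and Eta share a more recent common ancestor with each other than either does with Gamma, so Gamma is the least closely related of the three.

Gamma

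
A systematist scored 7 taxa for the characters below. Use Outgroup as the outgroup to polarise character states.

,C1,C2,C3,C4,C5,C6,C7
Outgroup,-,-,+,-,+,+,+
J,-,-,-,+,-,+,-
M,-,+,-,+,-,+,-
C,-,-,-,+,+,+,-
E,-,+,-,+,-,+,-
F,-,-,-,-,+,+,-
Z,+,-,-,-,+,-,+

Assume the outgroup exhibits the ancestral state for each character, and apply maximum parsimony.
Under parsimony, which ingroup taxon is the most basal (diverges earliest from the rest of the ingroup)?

Z

Character polarity is set by the outgroup: the derived state is whichever differs from the outgroup's state, so for C3, C5, C6, C7 the derived state is '-', and for the remaining characters it is '+'.
C1: derived state '+' in Z only — an autapomorphy, so it tells us nothing about relationships among taxa.
C2 (derived state '+') is shared by E and M — a synapomorphy uniting that clade.
All ingroup taxa share the derived state '-' for C3; it defines the ingroup but does not resolve relationships within it.
Only C, E, J, and M show the derived state '+' for C4, supporting them as a clade.
Only E, J, and M show the derived state '-' for C5, supporting them as a clade.
C6: derived state '-' in Z only — an autapomorphy, so it tells us nothing about relationships among taxa.
C7: derived state '-' in C, E, F, J, and M only — synapomorphy for {C, E, F, J, M}.
Most parsimonious ingroup topology: ((((J,(M,E)),C),F),Z).
Z is sister to the clade containing all other ingroup taxa, so it is the earliest-diverging (most basal) ingroup lineage.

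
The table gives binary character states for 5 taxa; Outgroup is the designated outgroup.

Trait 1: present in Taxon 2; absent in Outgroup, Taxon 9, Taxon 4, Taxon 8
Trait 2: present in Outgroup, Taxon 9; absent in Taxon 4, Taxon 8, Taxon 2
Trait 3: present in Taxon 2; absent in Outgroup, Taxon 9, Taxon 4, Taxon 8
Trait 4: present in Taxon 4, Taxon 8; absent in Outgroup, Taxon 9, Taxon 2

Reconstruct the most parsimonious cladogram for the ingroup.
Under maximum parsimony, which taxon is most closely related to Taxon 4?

Character polarity is set by the outgroup: the derived state is whichever differs from the outgroup's state, so for Trait 2 the derived state is 'absent', and for the remaining characters it is 'present'.
Trait 1 (derived state 'present') is unique to Taxon 2 (autapomorphy; uninformative for grouping).
Trait 2: derived state 'absent' in Taxon 2, Taxon 4, and Taxon 8 only — synapomorphy for {Taxon 2, Taxon 4, Taxon 8}.
Trait 3: derived state 'present' in Taxon 2 only — an autapomorphy, so it tells us nothing about relationships among taxa.
Trait 4: derived state 'present' in Taxon 4 and Taxon 8 only — synapomorphy for {Taxon 4, Taxon 8}.
Most parsimonious ingroup topology: (Taxon 9,((Taxon 4,Taxon 8),Taxon 2)).
Taxon 4 and Taxon 8 form a cherry on this tree, so they are sister taxa.

Taxon 8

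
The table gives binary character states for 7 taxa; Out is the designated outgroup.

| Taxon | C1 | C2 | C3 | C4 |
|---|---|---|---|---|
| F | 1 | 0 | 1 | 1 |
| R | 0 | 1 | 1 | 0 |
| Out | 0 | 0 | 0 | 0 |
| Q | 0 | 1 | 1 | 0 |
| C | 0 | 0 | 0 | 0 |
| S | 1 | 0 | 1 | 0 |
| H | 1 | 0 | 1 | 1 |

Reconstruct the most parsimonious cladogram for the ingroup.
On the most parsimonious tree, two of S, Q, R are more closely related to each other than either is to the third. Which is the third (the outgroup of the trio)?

S

The outgroup has state '0' for every character, so '1' is the derived state throughout.
Only F, H, and S show the derived state '1' for C1, supporting them as a clade.
C2 (derived state '1') is shared by Q and R — a synapomorphy uniting that clade.
Only F, H, Q, R, and S show the derived state '1' for C3, supporting them as a clade.
Only F and H show the derived state '1' for C4, supporting them as a clade.
Most parsimonious ingroup topology: ((((F,H),S),(Q,R)),C).
R and Q share a more recent common ancestor with each other than either does with S, so S is the least closely related of the three.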